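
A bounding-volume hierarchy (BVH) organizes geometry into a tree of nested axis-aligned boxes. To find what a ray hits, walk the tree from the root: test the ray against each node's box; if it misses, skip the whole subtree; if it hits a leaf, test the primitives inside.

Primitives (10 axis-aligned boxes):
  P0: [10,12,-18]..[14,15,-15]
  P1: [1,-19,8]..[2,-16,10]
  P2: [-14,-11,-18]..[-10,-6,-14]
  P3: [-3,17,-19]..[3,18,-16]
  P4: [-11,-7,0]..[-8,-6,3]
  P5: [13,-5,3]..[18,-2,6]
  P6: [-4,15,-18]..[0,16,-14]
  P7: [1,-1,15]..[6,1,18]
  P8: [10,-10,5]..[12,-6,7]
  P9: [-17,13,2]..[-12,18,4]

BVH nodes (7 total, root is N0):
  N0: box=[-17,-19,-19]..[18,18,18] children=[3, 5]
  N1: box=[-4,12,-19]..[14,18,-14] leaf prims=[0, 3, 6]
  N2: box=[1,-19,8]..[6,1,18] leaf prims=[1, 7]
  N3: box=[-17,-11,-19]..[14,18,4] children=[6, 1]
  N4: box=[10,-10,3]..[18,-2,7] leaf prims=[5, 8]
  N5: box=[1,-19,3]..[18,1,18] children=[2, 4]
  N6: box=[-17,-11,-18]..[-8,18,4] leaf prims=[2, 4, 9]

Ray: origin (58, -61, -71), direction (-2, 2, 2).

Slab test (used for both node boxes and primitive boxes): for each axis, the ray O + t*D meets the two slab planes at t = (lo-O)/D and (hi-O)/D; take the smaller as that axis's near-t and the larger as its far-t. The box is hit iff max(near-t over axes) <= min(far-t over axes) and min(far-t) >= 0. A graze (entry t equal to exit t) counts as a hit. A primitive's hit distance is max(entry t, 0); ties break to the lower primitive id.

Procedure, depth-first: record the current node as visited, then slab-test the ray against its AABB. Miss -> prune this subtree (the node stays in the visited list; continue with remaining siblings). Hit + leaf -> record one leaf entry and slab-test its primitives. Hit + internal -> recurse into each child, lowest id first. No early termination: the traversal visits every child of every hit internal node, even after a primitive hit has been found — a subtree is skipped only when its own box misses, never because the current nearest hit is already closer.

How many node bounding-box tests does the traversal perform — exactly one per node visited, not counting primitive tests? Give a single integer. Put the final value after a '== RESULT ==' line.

Trace the traversal:
N0 x:[20,75/2] y:[21,79/2] z:[26,89/2] -> hit [26,75/2], descend [3, 5]
  N3 x:[22,75/2] y:[25,79/2] z:[26,75/2] -> hit [26,75/2], descend [1, 6]
    N1 x:[22,31] y:[73/2,79/2] z:[26,57/2] -> miss, prune
    N6 x:[33,75/2] y:[25,79/2] z:[53/2,75/2] -> hit [33,75/2] leaf, test {P2(miss), P4(miss), P9@t=37}
  N5 x:[20,57/2] y:[21,31] z:[37,89/2] -> miss, prune

Summary -> nodes [0, 3, 1, 6, 5]; box-tests=5; leaf-entries=1; first=P9

== RESULT ==
5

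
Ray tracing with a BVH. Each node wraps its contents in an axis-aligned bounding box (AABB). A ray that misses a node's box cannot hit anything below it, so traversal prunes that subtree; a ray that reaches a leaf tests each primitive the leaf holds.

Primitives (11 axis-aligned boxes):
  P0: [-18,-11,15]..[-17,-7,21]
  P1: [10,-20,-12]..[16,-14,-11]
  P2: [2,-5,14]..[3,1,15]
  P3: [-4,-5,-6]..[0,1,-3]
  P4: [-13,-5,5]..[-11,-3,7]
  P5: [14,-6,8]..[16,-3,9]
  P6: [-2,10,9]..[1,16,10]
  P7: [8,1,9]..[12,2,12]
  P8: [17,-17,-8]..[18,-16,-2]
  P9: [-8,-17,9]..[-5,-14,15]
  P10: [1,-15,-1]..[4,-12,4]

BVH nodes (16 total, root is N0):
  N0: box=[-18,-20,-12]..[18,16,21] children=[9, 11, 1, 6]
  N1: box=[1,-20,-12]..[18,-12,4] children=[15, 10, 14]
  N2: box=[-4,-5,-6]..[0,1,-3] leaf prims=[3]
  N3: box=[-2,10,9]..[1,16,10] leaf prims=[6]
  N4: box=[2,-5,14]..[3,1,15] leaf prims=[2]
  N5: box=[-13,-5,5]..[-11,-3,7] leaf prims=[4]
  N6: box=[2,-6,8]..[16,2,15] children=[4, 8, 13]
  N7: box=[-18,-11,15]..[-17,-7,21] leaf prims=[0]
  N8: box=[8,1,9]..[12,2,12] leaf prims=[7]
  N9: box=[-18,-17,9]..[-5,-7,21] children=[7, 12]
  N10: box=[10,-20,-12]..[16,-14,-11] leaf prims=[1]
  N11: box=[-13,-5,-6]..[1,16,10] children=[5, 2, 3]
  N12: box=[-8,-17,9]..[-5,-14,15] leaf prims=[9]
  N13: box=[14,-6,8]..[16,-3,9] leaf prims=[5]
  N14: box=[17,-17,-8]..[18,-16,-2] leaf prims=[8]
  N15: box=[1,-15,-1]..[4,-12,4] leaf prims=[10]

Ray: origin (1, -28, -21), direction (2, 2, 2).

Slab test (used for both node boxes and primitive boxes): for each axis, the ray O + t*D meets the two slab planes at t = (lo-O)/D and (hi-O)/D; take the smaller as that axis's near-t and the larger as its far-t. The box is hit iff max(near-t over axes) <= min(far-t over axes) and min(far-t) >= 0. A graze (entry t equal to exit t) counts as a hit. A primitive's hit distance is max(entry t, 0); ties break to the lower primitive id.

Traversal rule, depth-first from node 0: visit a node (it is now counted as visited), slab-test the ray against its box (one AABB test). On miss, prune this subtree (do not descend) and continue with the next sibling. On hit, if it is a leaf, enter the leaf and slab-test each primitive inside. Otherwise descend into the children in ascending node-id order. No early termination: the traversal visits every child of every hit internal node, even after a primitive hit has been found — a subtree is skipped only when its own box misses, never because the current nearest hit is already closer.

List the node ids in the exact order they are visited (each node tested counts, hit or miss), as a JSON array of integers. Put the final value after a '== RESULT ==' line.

Walk:
N0 x:[-19/2,17/2] y:[4,22] z:[9/2,21] -> hit [9/2,17/2], descend [1, 6, 9, 11]
  N1 x:[0,17/2] y:[4,8] z:[9/2,25/2] -> hit [9/2,8], descend [10, 14, 15]
    N10 x:[9/2,15/2] y:[4,7] z:[9/2,5] -> hit [9/2,5] leaf, test {P1@t=9/2}
    N14 x:[8,17/2] y:[11/2,6] z:[13/2,19/2] -> miss, prune
    N15 x:[0,3/2] y:[13/2,8] z:[10,25/2] -> miss, prune
  N6 x:[1/2,15/2] y:[11,15] z:[29/2,18] -> miss, prune
  N9 x:[-19/2,-3] y:[11/2,21/2] z:[15,21] -> miss, prune
  N11 x:[-7,0] y:[23/2,22] z:[15/2,31/2] -> miss, prune

Summary -> nodes [0, 1, 10, 14, 15, 6, 9, 11]; box-tests=8; leaf-entries=1; first=P1

== RESULT ==
[0, 1, 10, 14, 15, 6, 9, 11]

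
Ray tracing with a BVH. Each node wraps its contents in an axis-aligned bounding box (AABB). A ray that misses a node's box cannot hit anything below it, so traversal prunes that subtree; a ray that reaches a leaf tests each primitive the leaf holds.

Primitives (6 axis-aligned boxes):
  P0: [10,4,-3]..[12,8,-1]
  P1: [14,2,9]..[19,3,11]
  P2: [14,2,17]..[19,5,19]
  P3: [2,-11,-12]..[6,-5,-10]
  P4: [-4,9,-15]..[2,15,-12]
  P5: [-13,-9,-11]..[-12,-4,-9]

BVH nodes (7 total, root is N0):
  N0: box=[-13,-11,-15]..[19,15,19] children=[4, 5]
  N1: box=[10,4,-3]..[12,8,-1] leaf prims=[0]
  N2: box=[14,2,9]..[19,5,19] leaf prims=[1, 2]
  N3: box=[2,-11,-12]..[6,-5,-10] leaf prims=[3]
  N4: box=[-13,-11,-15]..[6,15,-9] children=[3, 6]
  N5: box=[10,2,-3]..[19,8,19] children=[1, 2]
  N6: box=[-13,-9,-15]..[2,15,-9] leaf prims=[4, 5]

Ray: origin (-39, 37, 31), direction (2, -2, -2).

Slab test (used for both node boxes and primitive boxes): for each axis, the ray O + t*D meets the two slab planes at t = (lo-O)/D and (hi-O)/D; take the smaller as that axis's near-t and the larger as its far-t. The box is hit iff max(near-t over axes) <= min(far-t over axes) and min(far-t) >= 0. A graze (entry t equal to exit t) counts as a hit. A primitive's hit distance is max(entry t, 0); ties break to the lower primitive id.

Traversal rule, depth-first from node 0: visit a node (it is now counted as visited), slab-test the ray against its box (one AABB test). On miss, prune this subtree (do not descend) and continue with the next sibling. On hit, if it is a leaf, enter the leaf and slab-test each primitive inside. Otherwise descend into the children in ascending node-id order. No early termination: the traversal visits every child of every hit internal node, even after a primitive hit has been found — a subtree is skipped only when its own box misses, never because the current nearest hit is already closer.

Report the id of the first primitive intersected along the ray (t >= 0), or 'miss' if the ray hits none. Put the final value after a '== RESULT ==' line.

Trace the traversal:
N0 x:[13,29] y:[11,24] z:[6,23] -> hit [13,23], descend [4, 5]
  N4 x:[13,45/2] y:[11,24] z:[20,23] -> hit [20,45/2], descend [3, 6]
    N3 x:[41/2,45/2] y:[21,24] z:[41/2,43/2] -> hit [21,43/2] leaf, test {P3@t=21}
    N6 x:[13,41/2] y:[11,23] z:[20,23] -> hit [20,41/2] leaf, test {P4(miss), P5(miss)}
  N5 x:[49/2,29] y:[29/2,35/2] z:[6,17] -> miss, prune

5 AABB tests over nodes [0, 4, 3, 6, 5]; 2 leaves entered; closest P3.

== RESULT ==
3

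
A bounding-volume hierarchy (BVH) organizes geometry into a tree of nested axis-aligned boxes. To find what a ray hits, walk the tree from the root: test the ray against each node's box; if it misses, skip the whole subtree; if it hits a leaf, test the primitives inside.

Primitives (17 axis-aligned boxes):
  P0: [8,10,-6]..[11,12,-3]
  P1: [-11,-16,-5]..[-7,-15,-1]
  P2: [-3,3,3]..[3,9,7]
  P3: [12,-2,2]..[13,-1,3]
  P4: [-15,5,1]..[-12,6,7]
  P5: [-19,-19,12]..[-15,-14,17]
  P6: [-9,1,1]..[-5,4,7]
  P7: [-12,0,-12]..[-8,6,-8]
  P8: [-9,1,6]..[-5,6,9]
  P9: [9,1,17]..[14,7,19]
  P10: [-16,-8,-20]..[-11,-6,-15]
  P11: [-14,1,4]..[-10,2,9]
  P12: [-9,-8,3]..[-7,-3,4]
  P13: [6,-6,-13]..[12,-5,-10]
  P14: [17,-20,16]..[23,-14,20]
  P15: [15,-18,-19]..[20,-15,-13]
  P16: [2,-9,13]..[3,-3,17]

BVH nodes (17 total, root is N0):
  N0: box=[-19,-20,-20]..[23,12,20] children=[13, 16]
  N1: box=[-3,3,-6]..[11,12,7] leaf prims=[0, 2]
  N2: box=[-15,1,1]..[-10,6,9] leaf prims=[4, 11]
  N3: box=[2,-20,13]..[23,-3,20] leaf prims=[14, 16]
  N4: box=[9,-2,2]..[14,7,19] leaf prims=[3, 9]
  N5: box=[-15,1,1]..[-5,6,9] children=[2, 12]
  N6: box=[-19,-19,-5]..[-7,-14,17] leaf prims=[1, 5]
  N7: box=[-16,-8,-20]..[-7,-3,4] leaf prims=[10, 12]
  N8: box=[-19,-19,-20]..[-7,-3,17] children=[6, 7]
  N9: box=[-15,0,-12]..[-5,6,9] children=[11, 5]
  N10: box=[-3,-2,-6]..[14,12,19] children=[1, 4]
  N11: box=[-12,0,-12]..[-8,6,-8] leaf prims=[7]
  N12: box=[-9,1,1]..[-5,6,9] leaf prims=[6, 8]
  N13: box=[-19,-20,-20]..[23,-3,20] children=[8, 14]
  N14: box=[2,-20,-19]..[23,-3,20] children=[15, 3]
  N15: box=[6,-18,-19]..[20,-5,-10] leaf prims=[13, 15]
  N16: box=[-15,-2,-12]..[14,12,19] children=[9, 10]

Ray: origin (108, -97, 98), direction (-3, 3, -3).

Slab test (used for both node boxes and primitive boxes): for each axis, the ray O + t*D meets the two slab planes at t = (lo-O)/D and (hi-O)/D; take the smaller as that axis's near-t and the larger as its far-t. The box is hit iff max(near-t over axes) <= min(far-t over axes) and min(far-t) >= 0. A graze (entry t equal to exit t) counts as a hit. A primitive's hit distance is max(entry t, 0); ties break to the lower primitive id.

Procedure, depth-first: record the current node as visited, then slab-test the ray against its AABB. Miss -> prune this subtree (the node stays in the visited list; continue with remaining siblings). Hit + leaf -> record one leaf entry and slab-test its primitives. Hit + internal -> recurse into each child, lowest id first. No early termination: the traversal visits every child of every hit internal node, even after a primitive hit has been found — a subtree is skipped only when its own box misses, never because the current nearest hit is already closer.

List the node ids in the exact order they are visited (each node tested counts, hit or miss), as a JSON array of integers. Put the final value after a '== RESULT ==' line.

Trace the traversal:
N0 x:[85/3,127/3] y:[77/3,109/3] z:[26,118/3] -> hit [85/3,109/3], descend [13, 16]
  N13 x:[85/3,127/3] y:[77/3,94/3] z:[26,118/3] -> hit [85/3,94/3], descend [8, 14]
    N8 x:[115/3,127/3] y:[26,94/3] z:[27,118/3] -> miss, prune
    N14 x:[85/3,106/3] y:[77/3,94/3] z:[26,39] -> hit [85/3,94/3], descend [3, 15]
      N3 x:[85/3,106/3] y:[77/3,94/3] z:[26,85/3] -> hit [85/3,85/3] leaf, test {P14(miss), P16(miss)}
      N15 x:[88/3,34] y:[79/3,92/3] z:[36,39] -> miss, prune
  N16 x:[94/3,41] y:[95/3,109/3] z:[79/3,110/3] -> hit [95/3,109/3], descend [9, 10]
    N9 x:[113/3,41] y:[97/3,103/3] z:[89/3,110/3] -> miss, prune
    N10 x:[94/3,37] y:[95/3,109/3] z:[79/3,104/3] -> hit [95/3,104/3], descend [1, 4]
      N1 x:[97/3,37] y:[100/3,109/3] z:[91/3,104/3] -> hit [100/3,104/3] leaf, test {P0(miss), P2(miss)}
      N4 x:[94/3,33] y:[95/3,104/3] z:[79/3,32] -> hit [95/3,32] leaf, test {P3@t=95/3, P9(miss)}

Summary -> nodes [0, 13, 8, 14, 3, 15, 16, 9, 10, 1, 4]; box-tests=11; leaf-entries=3; first=P3

== RESULT ==
[0, 13, 8, 14, 3, 15, 16, 9, 10, 1, 4]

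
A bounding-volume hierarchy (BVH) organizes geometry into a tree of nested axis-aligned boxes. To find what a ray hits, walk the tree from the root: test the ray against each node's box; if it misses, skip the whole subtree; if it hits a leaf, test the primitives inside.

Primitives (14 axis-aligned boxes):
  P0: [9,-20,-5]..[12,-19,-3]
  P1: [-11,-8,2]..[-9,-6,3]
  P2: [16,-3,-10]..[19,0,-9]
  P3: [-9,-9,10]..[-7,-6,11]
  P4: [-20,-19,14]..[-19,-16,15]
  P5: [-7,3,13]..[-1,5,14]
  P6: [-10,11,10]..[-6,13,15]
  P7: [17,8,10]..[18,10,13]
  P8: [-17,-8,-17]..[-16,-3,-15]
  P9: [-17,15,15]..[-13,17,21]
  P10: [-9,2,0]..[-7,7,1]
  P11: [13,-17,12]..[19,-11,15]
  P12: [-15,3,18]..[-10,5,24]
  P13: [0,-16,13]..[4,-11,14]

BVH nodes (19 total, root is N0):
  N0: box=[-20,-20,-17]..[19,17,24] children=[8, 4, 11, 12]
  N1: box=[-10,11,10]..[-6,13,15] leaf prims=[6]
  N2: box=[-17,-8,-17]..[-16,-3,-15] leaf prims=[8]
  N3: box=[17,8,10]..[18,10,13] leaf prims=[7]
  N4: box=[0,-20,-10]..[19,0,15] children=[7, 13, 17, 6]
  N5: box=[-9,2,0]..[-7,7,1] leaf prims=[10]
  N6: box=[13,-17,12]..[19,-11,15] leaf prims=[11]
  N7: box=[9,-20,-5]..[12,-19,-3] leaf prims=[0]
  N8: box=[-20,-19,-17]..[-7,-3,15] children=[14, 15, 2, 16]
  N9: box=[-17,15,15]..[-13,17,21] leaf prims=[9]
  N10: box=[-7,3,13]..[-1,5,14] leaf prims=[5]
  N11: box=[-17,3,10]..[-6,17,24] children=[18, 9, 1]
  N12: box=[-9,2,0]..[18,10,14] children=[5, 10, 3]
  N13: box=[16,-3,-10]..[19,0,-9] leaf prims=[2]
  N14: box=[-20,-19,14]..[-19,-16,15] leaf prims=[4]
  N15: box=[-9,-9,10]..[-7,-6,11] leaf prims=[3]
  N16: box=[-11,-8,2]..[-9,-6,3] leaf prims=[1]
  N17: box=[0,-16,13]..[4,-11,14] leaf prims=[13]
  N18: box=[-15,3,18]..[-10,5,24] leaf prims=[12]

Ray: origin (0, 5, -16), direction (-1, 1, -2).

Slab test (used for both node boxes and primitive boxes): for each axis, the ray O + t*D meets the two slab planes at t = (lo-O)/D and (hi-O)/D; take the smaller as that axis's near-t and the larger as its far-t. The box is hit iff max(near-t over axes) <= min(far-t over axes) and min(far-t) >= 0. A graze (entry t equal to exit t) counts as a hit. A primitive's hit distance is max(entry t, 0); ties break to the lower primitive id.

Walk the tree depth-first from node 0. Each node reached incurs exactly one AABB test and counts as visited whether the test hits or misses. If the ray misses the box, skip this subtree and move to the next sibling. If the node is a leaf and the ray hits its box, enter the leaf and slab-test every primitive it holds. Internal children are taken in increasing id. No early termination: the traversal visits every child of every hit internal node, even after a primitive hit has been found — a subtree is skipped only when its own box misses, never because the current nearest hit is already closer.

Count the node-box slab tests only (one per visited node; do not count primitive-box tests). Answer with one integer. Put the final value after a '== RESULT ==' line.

Walk:
N0 x:[-19,20] y:[-25,12] z:[-20,1/2] -> hit [-19,1/2], descend [4, 8, 11, 12]
  N4 x:[-19,0] y:[-25,-5] z:[-31/2,-3] -> miss, prune
  N8 x:[7,20] y:[-24,-8] z:[-31/2,1/2] -> miss, prune
  N11 x:[6,17] y:[-2,12] z:[-20,-13] -> miss, prune
  N12 x:[-18,9] y:[-3,5] z:[-15,-8] -> miss, prune

Summary -> nodes [0, 4, 8, 11, 12]; box-tests=5; leaf-entries=0; first=miss

== RESULT ==
5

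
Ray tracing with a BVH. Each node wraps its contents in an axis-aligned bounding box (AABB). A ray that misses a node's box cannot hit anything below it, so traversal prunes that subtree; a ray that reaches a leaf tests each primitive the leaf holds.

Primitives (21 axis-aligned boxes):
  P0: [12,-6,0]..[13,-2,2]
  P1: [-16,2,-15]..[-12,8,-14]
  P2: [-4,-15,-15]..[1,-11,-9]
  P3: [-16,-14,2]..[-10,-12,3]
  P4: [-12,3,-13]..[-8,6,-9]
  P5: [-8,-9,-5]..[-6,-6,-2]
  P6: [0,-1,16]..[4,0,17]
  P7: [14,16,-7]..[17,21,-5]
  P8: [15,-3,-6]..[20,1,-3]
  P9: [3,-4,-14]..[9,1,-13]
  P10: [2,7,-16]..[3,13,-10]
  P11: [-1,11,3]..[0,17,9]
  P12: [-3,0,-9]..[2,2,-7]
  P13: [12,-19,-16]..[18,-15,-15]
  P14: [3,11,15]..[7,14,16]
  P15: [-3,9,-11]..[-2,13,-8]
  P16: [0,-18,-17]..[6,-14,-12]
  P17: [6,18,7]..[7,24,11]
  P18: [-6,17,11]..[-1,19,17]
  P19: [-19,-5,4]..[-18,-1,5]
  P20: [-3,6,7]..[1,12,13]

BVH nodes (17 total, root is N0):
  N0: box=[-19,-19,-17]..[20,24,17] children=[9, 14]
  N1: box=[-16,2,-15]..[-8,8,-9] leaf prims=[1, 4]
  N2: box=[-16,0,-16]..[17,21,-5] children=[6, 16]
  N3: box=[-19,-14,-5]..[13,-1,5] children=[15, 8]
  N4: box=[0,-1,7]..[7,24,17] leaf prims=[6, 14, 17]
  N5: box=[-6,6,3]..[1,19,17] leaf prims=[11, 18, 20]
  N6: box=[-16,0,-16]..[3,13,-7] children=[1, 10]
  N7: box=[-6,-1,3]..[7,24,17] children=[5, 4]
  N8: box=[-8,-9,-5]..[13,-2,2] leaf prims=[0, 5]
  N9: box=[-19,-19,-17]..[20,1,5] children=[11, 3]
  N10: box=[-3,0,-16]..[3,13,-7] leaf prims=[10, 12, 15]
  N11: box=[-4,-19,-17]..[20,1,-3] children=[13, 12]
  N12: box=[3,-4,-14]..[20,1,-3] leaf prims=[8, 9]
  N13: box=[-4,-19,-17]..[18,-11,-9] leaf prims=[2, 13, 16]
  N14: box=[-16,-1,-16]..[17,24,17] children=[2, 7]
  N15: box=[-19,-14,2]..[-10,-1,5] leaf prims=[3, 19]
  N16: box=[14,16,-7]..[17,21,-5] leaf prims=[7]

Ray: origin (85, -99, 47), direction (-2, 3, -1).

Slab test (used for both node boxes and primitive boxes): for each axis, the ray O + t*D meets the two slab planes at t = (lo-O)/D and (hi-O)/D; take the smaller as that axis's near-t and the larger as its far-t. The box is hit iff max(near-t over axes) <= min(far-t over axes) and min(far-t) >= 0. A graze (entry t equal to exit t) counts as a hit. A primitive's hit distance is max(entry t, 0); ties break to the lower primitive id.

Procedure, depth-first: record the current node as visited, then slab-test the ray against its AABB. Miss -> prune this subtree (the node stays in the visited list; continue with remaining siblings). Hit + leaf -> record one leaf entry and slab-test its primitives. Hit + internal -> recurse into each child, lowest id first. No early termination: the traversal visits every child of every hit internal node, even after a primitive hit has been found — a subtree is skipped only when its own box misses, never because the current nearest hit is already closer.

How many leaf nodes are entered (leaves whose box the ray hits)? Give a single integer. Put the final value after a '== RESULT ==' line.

Trace the traversal:
N0 x:[65/2,52] y:[80/3,41] z:[30,64] -> hit [65/2,41], descend [9, 14]
  N9 x:[65/2,52] y:[80/3,100/3] z:[42,64] -> miss, prune
  N14 x:[34,101/2] y:[98/3,41] z:[30,63] -> hit [34,41], descend [2, 7]
    N2 x:[34,101/2] y:[33,40] z:[52,63] -> miss, prune
    N7 x:[39,91/2] y:[98/3,41] z:[30,44] -> hit [39,41], descend [4, 5]
      N4 x:[39,85/2] y:[98/3,41] z:[30,40] -> hit [39,40] leaf, test {P6(miss), P14(miss), P17@t=39}
      N5 x:[42,91/2] y:[35,118/3] z:[30,44] -> miss, prune

Summary -> nodes [0, 9, 14, 2, 7, 4, 5]; box-tests=7; leaf-entries=1; first=P17

== RESULT ==
1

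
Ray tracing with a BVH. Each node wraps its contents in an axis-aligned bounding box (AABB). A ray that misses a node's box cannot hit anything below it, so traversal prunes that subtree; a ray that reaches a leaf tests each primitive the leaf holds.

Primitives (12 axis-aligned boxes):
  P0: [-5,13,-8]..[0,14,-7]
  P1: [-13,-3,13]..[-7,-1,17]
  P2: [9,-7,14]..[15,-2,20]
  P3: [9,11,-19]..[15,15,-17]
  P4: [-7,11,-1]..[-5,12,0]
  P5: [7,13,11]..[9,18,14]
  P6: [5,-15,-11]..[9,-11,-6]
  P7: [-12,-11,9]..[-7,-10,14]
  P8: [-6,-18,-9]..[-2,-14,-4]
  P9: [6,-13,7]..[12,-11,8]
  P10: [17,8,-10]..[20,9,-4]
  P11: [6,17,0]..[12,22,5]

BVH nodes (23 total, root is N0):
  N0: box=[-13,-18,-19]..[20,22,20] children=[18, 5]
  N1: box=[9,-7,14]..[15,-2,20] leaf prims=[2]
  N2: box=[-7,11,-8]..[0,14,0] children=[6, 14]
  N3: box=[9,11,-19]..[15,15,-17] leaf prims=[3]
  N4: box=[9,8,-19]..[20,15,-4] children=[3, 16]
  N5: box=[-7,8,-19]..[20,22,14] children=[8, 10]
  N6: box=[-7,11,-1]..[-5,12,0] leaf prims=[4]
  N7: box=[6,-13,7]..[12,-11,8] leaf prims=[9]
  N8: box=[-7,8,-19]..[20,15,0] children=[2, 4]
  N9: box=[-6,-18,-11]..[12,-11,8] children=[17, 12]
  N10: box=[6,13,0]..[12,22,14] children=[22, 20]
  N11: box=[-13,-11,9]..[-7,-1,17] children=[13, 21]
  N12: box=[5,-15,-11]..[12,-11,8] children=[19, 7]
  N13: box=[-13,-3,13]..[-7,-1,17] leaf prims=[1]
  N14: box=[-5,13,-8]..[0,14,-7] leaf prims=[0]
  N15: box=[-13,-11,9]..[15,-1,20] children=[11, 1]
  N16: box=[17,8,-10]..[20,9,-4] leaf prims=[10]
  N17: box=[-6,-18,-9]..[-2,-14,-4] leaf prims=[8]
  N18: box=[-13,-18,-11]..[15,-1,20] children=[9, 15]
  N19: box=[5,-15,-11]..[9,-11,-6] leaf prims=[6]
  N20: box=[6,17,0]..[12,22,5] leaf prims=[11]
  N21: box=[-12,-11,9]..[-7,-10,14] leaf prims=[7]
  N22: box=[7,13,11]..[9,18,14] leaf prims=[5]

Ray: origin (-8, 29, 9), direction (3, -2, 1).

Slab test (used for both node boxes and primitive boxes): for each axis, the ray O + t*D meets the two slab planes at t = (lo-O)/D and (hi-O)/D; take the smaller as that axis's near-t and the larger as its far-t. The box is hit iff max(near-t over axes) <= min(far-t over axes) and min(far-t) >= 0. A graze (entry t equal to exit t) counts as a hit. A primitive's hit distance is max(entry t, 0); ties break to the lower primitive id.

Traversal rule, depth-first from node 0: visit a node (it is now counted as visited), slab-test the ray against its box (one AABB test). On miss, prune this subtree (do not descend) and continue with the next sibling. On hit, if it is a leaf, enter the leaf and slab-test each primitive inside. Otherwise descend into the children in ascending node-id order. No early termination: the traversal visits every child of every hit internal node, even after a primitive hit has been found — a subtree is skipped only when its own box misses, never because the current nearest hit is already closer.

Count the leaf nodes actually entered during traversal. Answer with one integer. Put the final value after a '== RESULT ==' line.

Trace the traversal:
N0 x:[-5/3,28/3] y:[7/2,47/2] z:[-28,11] -> hit [7/2,28/3], descend [5, 18]
  N5 x:[1/3,28/3] y:[7/2,21/2] z:[-28,5] -> hit [7/2,5], descend [8, 10]
    N8 x:[1/3,28/3] y:[7,21/2] z:[-28,-9] -> miss, prune
    N10 x:[14/3,20/3] y:[7/2,8] z:[-9,5] -> hit [14/3,5], descend [20, 22]
      N20 x:[14/3,20/3] y:[7/2,6] z:[-9,-4] -> miss, prune
      N22 x:[5,17/3] y:[11/2,8] z:[2,5] -> miss, prune
  N18 x:[-5/3,23/3] y:[15,47/2] z:[-20,11] -> miss, prune

order=[0, 5, 8, 10, 20, 22, 18]  |boxes|=7  |leaves|=0  hit=miss

== RESULT ==
0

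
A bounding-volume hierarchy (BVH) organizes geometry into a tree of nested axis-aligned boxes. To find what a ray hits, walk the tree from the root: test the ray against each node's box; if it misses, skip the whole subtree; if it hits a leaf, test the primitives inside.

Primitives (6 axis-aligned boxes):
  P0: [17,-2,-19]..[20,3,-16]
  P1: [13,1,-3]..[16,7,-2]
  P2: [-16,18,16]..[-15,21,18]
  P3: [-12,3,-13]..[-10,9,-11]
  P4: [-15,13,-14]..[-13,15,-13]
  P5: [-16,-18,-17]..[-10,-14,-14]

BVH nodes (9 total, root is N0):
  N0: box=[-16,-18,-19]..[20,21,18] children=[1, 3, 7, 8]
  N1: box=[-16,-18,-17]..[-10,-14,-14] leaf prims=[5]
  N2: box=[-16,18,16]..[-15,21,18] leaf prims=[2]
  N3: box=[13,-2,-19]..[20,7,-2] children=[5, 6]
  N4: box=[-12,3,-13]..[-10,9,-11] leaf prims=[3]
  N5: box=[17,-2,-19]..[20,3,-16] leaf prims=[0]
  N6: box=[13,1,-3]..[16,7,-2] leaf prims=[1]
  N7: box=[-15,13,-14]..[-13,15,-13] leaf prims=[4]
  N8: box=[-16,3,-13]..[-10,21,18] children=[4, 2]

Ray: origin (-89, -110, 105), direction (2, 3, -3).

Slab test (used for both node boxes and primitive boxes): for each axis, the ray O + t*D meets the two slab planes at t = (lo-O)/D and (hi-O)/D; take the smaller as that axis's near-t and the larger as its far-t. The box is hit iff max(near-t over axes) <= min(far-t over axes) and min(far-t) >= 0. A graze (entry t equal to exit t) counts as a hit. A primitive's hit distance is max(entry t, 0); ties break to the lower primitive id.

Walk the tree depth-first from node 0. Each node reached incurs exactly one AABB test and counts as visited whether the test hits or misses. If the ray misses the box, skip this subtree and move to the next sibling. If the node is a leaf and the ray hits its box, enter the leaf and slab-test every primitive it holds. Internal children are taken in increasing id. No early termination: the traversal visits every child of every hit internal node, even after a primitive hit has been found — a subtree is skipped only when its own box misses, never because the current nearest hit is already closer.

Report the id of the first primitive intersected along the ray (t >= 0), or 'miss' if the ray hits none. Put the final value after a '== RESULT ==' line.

Traverse from the root:
N0 x:[73/2,109/2] y:[92/3,131/3] z:[29,124/3] -> hit [73/2,124/3], descend [1, 3, 7, 8]
  N1 x:[73/2,79/2] y:[92/3,32] z:[119/3,122/3] -> miss, prune
  N3 x:[51,109/2] y:[36,39] z:[107/3,124/3] -> miss, prune
  N7 x:[37,38] y:[41,125/3] z:[118/3,119/3] -> miss, prune
  N8 x:[73/2,79/2] y:[113/3,131/3] z:[29,118/3] -> hit [113/3,118/3], descend [2, 4]
    N2 x:[73/2,37] y:[128/3,131/3] z:[29,89/3] -> miss, prune
    N4 x:[77/2,79/2] y:[113/3,119/3] z:[116/3,118/3] -> hit [116/3,118/3] leaf, test {P3@t=116/3}

order=[0, 1, 3, 7, 8, 2, 4]  |boxes|=7  |leaves|=1  hit=P3

== RESULT ==
3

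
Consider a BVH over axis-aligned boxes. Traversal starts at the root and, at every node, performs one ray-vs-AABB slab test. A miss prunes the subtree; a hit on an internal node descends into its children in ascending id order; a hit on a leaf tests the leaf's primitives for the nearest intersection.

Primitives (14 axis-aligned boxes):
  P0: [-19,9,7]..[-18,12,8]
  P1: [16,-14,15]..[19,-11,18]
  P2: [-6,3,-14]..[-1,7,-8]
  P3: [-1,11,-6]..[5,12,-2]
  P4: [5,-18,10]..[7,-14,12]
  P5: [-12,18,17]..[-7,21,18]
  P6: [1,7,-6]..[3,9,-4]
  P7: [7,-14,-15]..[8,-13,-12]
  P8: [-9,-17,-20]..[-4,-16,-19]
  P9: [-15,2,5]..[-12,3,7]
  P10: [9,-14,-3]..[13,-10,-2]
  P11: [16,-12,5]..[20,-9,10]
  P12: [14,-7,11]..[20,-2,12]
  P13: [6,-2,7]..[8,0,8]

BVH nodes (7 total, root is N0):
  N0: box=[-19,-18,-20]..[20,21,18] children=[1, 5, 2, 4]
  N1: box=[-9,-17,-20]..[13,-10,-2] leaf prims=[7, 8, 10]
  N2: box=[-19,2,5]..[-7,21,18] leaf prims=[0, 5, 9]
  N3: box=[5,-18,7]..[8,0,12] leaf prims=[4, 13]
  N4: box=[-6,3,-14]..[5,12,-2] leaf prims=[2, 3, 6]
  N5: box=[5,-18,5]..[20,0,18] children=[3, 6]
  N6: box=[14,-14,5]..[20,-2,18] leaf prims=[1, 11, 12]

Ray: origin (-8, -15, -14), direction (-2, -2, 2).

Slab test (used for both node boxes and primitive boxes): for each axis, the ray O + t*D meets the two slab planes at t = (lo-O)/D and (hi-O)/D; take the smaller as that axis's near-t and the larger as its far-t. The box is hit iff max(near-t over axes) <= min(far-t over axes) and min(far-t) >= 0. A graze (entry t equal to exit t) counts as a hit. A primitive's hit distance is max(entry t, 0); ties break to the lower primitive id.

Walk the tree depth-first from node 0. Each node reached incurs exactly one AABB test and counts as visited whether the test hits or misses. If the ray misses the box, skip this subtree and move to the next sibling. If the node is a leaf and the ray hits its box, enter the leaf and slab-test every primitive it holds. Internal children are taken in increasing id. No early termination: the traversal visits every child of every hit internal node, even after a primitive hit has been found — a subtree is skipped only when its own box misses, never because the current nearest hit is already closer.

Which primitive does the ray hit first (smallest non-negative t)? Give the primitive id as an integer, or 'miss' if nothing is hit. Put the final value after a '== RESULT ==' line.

Traverse from the root:
N0 x:[-14,11/2] y:[-18,3/2] z:[-3,16] -> hit [-3,3/2], descend [1, 2, 4, 5]
  N1 x:[-21/2,1/2] y:[-5/2,1] z:[-3,6] -> hit [-5/2,1/2] leaf, test {P7(miss), P8(miss), P10(miss)}
  N2 x:[-1/2,11/2] y:[-18,-17/2] z:[19/2,16] -> miss, prune
  N4 x:[-13/2,-1] y:[-27/2,-9] z:[0,6] -> miss, prune
  N5 x:[-14,-13/2] y:[-15/2,3/2] z:[19/2,16] -> miss, prune

Visited [0, 1, 2, 4, 5]. Tests: 5 box, 1 leaf. Nearest: miss.

== RESULT ==
miss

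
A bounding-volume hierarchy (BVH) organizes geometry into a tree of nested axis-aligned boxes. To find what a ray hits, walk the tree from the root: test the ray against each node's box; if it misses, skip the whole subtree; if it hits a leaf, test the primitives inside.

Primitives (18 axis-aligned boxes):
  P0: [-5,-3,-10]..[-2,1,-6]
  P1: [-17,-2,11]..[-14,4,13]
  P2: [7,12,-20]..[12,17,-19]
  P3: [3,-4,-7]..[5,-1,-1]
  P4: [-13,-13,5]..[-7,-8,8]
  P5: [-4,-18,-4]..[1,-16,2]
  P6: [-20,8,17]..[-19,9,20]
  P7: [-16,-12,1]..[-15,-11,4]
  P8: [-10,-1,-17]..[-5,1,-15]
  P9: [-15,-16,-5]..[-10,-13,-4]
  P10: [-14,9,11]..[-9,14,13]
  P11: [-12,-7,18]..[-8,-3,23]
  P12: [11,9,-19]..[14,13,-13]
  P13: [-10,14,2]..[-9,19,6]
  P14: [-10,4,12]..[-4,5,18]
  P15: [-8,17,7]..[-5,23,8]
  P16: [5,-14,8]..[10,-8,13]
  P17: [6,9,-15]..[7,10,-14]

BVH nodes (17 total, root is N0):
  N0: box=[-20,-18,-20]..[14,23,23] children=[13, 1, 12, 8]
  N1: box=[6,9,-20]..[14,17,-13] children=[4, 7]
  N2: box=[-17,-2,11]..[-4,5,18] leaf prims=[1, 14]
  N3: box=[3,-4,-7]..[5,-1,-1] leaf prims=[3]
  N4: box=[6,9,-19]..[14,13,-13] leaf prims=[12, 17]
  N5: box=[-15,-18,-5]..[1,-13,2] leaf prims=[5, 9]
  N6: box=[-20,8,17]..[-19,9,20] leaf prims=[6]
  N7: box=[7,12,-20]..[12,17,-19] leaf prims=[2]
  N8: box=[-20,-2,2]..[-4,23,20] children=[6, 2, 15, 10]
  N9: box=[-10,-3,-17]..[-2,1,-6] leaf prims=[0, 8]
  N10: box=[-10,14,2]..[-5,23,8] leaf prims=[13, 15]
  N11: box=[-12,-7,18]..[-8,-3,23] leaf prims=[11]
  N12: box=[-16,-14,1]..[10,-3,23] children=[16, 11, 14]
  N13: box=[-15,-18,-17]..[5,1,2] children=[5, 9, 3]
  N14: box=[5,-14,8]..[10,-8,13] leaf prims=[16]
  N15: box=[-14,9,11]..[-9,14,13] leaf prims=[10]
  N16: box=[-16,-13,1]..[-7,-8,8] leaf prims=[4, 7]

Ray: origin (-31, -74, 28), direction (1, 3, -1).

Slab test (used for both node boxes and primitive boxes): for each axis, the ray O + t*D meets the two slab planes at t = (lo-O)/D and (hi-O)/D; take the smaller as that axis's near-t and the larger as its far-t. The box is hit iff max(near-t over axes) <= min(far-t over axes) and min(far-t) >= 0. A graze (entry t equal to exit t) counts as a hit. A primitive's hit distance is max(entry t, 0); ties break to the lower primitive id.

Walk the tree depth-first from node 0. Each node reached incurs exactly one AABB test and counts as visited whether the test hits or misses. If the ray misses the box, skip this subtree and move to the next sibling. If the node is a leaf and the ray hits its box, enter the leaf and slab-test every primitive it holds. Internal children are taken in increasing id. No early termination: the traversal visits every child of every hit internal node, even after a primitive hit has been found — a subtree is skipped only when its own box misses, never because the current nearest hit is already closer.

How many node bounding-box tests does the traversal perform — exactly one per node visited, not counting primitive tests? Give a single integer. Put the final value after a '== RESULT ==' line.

Trace the traversal:
N0 x:[11,45] y:[56/3,97/3] z:[5,48] -> hit [56/3,97/3], descend [1, 8, 12, 13]
  N1 x:[37,45] y:[83/3,91/3] z:[41,48] -> miss, prune
  N8 x:[11,27] y:[24,97/3] z:[8,26] -> hit [24,26], descend [2, 6, 10, 15]
    N2 x:[14,27] y:[24,79/3] z:[10,17] -> miss, prune
    N6 x:[11,12] y:[82/3,83/3] z:[8,11] -> miss, prune
    N10 x:[21,26] y:[88/3,97/3] z:[20,26] -> miss, prune
    N15 x:[17,22] y:[83/3,88/3] z:[15,17] -> miss, prune
  N12 x:[15,41] y:[20,71/3] z:[5,27] -> hit [20,71/3], descend [11, 14, 16]
    N11 x:[19,23] y:[67/3,71/3] z:[5,10] -> miss, prune
    N14 x:[36,41] y:[20,22] z:[15,20] -> miss, prune
    N16 x:[15,24] y:[61/3,22] z:[20,27] -> hit [61/3,22] leaf, test {P4@t=61/3, P7(miss)}
  N13 x:[16,36] y:[56/3,25] z:[26,45] -> miss, prune

order=[0, 1, 8, 2, 6, 10, 15, 12, 11, 14, 16, 13]  |boxes|=12  |leaves|=1  hit=P4

== RESULT ==
12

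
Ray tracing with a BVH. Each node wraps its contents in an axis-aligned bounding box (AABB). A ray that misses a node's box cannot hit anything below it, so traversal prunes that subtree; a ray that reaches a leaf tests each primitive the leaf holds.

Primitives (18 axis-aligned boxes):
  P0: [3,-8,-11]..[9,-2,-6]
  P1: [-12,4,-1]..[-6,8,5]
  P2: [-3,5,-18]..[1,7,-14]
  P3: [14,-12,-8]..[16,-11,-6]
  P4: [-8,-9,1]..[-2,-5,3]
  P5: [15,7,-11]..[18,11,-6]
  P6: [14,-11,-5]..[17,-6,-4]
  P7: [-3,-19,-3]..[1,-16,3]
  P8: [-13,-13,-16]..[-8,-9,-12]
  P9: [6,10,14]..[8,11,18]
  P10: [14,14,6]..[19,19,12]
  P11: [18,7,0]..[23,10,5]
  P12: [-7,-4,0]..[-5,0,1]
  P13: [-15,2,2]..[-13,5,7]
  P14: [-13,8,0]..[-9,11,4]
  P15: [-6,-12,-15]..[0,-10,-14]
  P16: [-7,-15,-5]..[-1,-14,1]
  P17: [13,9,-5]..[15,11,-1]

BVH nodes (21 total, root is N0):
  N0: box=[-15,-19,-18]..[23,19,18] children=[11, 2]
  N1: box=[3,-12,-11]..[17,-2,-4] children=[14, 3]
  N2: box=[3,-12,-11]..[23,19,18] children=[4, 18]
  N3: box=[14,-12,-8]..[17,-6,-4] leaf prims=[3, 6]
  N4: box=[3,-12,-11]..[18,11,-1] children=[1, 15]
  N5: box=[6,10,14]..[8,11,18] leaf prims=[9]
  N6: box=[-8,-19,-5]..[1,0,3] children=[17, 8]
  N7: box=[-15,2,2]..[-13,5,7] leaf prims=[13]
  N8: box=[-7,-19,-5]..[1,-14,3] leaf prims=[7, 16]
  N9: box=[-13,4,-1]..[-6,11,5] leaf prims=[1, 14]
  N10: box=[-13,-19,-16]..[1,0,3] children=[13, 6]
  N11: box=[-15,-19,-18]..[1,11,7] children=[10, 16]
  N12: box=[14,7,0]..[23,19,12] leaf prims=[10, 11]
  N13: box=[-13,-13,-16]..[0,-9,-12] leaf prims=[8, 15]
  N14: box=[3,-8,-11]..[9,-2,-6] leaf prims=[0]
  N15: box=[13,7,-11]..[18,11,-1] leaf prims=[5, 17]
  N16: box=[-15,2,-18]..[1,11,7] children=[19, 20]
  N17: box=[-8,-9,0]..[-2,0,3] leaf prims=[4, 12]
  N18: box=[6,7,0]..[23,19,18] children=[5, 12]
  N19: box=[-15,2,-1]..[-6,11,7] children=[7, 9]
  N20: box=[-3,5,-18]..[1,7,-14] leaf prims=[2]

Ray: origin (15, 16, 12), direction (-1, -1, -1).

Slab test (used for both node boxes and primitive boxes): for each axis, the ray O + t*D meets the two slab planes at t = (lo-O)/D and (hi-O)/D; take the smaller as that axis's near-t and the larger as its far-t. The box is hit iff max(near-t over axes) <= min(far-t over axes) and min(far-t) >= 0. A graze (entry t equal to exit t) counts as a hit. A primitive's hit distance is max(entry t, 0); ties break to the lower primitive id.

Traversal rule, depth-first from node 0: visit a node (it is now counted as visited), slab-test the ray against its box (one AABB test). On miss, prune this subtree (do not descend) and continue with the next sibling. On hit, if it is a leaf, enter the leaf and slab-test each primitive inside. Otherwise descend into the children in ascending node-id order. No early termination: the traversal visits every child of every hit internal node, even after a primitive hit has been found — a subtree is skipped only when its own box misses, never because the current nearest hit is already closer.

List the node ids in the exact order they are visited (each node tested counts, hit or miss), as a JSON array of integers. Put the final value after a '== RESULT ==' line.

Trace the traversal:
N0 x:[-8,30] y:[-3,35] z:[-6,30] -> hit [-3,30], descend [2, 11]
  N2 x:[-8,12] y:[-3,28] z:[-6,23] -> hit [-3,12], descend [4, 18]
    N4 x:[-3,12] y:[5,28] z:[13,23] -> miss, prune
    N18 x:[-8,9] y:[-3,9] z:[-6,12] -> hit [-3,9], descend [5, 12]
      N5 x:[7,9] y:[5,6] z:[-6,-2] -> miss, prune
      N12 x:[-8,1] y:[-3,9] z:[0,12] -> hit [0,1] leaf, test {P10@t=0, P11(miss)}
  N11 x:[14,30] y:[5,35] z:[5,30] -> hit [14,30], descend [10, 16]
    N10 x:[14,28] y:[16,35] z:[9,28] -> hit [16,28], descend [6, 13]
      N6 x:[14,23] y:[16,35] z:[9,17] -> hit [16,17], descend [8, 17]
        N8 x:[14,22] y:[30,35] z:[9,17] -> miss, prune
        N17 x:[17,23] y:[16,25] z:[9,12] -> miss, prune
      N13 x:[15,28] y:[25,29] z:[24,28] -> hit [25,28] leaf, test {P8@t=25, P15(miss)}
    N16 x:[14,30] y:[5,14] z:[5,30] -> hit [14,14], descend [19, 20]
      N19 x:[21,30] y:[5,14] z:[5,13] -> miss, prune
      N20 x:[14,18] y:[9,11] z:[26,30] -> miss, prune

order=[0, 2, 4, 18, 5, 12, 11, 10, 6, 8, 17, 13, 16, 19, 20]  |boxes|=15  |leaves|=2  hit=P10

== RESULT ==
[0, 2, 4, 18, 5, 12, 11, 10, 6, 8, 17, 13, 16, 19, 20]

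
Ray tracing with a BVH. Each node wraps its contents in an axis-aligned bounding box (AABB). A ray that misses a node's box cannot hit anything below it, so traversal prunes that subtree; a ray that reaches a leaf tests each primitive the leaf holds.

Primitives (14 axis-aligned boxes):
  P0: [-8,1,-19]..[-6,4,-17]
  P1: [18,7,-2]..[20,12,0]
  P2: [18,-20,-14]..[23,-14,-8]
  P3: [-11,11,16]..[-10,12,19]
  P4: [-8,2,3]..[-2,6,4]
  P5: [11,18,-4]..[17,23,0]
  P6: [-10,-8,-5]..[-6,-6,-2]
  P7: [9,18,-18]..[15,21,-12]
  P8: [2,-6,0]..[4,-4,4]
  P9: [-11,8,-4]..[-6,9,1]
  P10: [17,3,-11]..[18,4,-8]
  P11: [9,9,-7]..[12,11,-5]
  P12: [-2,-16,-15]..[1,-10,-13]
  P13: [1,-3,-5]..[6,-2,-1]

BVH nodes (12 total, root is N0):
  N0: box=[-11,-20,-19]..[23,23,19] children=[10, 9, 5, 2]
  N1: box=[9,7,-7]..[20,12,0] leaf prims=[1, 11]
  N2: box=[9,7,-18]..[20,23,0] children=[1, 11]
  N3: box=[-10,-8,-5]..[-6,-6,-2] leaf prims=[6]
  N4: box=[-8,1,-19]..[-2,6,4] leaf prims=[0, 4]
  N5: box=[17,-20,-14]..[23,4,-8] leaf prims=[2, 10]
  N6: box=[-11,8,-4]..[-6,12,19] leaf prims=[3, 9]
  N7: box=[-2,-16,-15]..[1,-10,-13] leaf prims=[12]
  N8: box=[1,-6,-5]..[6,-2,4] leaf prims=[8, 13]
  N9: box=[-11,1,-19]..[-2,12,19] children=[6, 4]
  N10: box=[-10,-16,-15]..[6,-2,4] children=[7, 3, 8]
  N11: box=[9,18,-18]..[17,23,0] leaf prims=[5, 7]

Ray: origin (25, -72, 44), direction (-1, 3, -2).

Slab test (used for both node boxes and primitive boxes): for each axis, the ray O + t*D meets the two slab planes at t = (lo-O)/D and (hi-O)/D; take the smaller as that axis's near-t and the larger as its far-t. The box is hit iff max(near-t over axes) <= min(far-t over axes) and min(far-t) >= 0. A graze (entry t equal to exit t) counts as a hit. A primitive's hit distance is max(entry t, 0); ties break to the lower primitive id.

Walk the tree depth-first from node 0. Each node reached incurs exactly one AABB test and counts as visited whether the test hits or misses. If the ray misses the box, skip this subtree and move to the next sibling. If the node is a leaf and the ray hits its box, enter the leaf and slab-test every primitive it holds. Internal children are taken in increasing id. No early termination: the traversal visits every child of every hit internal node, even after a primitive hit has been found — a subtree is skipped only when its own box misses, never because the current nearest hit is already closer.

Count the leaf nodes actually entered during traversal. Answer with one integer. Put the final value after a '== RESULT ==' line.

Walk:
N0 x:[2,36] y:[52/3,95/3] z:[25/2,63/2] -> hit [52/3,63/2], descend [2, 5, 9, 10]
  N2 x:[5,16] y:[79/3,95/3] z:[22,31] -> miss, prune
  N5 x:[2,8] y:[52/3,76/3] z:[26,29] -> miss, prune
  N9 x:[27,36] y:[73/3,28] z:[25/2,63/2] -> hit [27,28], descend [4, 6]
    N4 x:[27,33] y:[73/3,26] z:[20,63/2] -> miss, prune
    N6 x:[31,36] y:[80/3,28] z:[25/2,24] -> miss, prune
  N10 x:[19,35] y:[56/3,70/3] z:[20,59/2] -> hit [20,70/3], descend [3, 7, 8]
    N3 x:[31,35] y:[64/3,22] z:[23,49/2] -> miss, prune
    N7 x:[24,27] y:[56/3,62/3] z:[57/2,59/2] -> miss, prune
    N8 x:[19,24] y:[22,70/3] z:[20,49/2] -> hit [22,70/3] leaf, test {P8@t=22, P13@t=23}

Visited [0, 2, 5, 9, 4, 6, 10, 3, 7, 8]. Tests: 10 box, 1 leaf. Nearest: P8.

== RESULT ==
1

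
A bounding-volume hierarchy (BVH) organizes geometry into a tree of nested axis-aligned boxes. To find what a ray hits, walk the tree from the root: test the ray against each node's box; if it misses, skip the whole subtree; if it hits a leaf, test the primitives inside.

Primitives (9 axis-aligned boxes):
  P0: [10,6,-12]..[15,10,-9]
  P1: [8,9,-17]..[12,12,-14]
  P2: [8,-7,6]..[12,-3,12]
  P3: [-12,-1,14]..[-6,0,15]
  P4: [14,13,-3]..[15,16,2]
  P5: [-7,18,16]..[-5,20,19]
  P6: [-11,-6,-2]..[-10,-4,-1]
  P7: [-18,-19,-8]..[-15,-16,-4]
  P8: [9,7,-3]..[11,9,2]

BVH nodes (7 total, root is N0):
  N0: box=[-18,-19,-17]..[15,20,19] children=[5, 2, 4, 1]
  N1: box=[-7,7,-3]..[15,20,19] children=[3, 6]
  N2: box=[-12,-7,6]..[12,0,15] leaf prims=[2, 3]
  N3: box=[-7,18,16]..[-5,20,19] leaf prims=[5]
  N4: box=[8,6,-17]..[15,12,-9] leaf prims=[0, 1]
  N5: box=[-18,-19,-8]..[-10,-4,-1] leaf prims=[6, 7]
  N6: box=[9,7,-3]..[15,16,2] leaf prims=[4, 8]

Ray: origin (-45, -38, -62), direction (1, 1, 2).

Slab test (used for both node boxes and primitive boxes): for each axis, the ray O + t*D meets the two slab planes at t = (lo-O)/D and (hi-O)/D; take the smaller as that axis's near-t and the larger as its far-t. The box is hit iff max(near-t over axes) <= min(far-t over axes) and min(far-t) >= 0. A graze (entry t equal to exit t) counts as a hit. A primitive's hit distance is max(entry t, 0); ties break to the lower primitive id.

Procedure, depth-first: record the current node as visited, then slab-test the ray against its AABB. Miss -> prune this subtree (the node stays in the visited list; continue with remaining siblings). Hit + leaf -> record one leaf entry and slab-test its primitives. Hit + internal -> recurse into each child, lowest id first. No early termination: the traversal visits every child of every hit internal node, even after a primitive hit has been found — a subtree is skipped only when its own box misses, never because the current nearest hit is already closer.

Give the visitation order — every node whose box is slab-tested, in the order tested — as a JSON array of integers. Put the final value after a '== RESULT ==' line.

Traverse from the root:
N0 x:[27,60] y:[19,58] z:[45/2,81/2] -> hit [27,81/2], descend [1, 2, 4, 5]
  N1 x:[38,60] y:[45,58] z:[59/2,81/2] -> miss, prune
  N2 x:[33,57] y:[31,38] z:[34,77/2] -> hit [34,38] leaf, test {P2(miss), P3@t=38}
  N4 x:[53,60] y:[44,50] z:[45/2,53/2] -> miss, prune
  N5 x:[27,35] y:[19,34] z:[27,61/2] -> hit [27,61/2] leaf, test {P6(miss), P7(miss)}

order=[0, 1, 2, 4, 5]  |boxes|=5  |leaves|=2  hit=P3

== RESULT ==
[0, 1, 2, 4, 5]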